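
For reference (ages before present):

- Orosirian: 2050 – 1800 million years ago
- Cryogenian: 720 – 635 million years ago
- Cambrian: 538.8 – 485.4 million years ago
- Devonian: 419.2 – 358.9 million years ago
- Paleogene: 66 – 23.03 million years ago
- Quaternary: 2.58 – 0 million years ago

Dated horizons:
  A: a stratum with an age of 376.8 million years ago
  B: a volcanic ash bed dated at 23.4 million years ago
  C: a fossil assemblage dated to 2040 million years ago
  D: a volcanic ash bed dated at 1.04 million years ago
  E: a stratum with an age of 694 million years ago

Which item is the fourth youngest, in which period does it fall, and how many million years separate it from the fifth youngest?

Sorted youngest-first by Ma: D (1.04), B (23.4), A (376.8), E (694), C (2040).
The fourth youngest is E at 694 Ma, which lies in 720–635 Ma: the Cryogenian.
The fifth youngest is C at 2040 Ma; separation = |694 − 2040| = 1346 Myr.

E, in the Cryogenian; 1346 million years to C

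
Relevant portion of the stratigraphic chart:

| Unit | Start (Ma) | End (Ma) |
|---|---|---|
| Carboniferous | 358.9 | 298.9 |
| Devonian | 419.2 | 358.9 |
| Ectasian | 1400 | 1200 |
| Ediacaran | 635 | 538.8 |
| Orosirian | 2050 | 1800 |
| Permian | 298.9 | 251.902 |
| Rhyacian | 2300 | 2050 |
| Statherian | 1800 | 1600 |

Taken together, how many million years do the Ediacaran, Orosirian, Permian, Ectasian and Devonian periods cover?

Duration is start − end for each: (635 − 538.8) + (2050 − 1800) + (298.9 − 251.902) + (1400 − 1200) + (419.2 − 358.9).
That is 96.2 + 250 + 46.998 + 200 + 60.3, which totals 653.498 million years.

653.498 million years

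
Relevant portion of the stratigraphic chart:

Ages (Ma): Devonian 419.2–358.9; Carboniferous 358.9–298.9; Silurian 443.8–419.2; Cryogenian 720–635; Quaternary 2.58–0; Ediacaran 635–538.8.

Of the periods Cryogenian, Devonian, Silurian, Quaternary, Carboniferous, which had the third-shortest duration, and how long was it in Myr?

Start − end for each: Cryogenian 720 − 635 = 85; Devonian 419.2 − 358.9 = 60.3; Silurian 443.8 − 419.2 = 24.6; Quaternary 2.58 − 0 = 2.58; Carboniferous 358.9 − 298.9 = 60.
Ranking these from shortest: Quaternary < Silurian < Carboniferous < Devonian < Cryogenian.
Position 3 in that ranking is Carboniferous, which lasted 60 Myr.

Carboniferous, 60 million years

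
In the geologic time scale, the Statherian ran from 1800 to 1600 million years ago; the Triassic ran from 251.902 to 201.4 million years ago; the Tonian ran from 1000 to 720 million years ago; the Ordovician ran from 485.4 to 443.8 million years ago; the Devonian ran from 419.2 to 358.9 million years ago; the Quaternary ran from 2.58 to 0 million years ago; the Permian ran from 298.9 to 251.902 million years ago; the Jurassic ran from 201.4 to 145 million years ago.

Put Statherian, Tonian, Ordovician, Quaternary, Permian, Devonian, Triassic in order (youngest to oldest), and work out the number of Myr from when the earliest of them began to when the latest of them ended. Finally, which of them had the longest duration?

Quaternary, Triassic, Permian, Devonian, Ordovician, Tonian, Statherian; total span 1800 Myr; longest is Tonian

Start ages (Ma): Statherian 1800, Tonian 1000, Ordovician 485.4, Devonian 419.2, Permian 298.9, Triassic 251.902, Quaternary 2.58.
Ordered youngest to oldest: Quaternary, Triassic, Permian, Devonian, Ordovician, Tonian, Statherian.
Span = 1800 − 0 = 1800 Myr.
Durations: Tonian 280, Permian 46.998, Quaternary 2.58, Ordovician 41.6, Triassic 50.502, Devonian 60.3, Statherian 200 → longest is Tonian (280 Myr).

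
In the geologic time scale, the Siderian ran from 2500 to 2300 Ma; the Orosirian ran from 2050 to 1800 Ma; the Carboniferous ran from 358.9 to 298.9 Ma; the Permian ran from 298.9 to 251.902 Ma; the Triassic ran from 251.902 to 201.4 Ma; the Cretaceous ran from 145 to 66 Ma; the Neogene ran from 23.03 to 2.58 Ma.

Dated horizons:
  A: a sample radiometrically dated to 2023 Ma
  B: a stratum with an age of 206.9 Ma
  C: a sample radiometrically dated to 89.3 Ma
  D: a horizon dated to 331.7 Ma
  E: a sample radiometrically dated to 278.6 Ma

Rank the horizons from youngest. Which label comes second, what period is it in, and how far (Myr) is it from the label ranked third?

B, in the Triassic; 71.7 million years to E

Sorted youngest-first by Ma: C (89.3), B (206.9), E (278.6), D (331.7), A (2023).
The second youngest is B at 206.9 Ma, which lies in 251.902–201.4 Ma: the Triassic.
The third youngest is E at 278.6 Ma; separation = |206.9 − 278.6| = 71.7 Myr.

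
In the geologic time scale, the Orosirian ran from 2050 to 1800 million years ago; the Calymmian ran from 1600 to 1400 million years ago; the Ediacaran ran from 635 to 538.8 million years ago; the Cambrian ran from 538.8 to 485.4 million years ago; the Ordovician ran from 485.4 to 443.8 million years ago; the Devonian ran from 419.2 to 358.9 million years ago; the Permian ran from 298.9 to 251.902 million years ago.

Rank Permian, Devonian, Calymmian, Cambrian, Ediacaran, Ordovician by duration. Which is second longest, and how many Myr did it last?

Durations: Permian 46.998; Devonian 60.3; Calymmian 200; Cambrian 53.4; Ediacaran 96.2; Ordovician 41.6 Myr.
Sorted longest-first: Calymmian (200), Ediacaran (96.2), Devonian (60.3), Cambrian (53.4), Permian (46.998), Ordovician (41.6).
The second longest is Ediacaran at 96.2 Myr.

Ediacaran, 96.2 million years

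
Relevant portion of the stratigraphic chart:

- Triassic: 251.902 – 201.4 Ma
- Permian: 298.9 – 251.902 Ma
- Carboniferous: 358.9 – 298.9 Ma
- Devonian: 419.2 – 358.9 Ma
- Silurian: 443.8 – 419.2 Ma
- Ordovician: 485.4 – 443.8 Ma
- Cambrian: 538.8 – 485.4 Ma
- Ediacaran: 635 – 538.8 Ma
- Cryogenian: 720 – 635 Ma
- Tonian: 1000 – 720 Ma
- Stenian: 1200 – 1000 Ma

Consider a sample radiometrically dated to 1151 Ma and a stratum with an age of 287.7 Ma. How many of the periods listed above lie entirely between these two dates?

8

The older date is 1151 Ma and the younger is 287.7 Ma.
Periods with start < 1151 and end > 287.7 Ma: Tonian (1000–720), Cryogenian (720–635), Ediacaran (635–538.8), Cambrian (538.8–485.4), Ordovician (485.4–443.8), Silurian (443.8–419.2), Devonian (419.2–358.9), Carboniferous (358.9–298.9).
That is 8 complete periods.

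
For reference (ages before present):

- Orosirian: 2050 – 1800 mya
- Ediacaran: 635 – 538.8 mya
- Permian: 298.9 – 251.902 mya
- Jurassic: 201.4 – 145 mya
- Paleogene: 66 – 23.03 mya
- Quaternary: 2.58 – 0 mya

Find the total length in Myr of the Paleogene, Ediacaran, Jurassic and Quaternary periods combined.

198.15 million years

Duration is start − end for each: (66 − 23.03) + (635 − 538.8) + (201.4 − 145) + (2.58 − 0).
That is 42.97 + 96.2 + 56.4 + 2.58, which totals 198.15 million years.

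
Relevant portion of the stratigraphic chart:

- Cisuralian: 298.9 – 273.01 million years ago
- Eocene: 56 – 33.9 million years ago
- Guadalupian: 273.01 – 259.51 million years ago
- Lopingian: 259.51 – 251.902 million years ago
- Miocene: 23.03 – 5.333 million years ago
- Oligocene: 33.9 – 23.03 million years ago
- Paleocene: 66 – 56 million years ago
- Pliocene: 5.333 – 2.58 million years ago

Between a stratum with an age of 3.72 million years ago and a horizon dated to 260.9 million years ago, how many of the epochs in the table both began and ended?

5

260.9 Ma sits inside the Guadalupian (273.01–259.51) and 3.72 Ma inside the Pliocene (5.333–2.58); neither of those is wholly between the two dates.
The listed epochs lying completely between them are Lopingian, Paleocene, Eocene, Oligocene, Miocene — 5 in all.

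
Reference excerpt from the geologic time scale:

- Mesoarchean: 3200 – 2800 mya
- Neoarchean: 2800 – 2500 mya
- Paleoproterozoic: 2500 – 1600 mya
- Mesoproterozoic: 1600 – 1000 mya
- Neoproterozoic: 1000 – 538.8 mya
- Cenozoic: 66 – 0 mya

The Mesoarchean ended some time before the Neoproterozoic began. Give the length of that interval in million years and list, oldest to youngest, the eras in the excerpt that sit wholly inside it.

1800 million years; Neoarchean, Paleoproterozoic, Mesoproterozoic

End of Mesoarchean = 2800 Ma; start of Neoproterozoic = 1000 Ma.
Gap = 2800 − 1000 = 1800 Myr.
Eras wholly inside 2800–1000 Ma: Neoarchean (2800–2500), Paleoproterozoic (2500–1600), Mesoproterozoic (1600–1000).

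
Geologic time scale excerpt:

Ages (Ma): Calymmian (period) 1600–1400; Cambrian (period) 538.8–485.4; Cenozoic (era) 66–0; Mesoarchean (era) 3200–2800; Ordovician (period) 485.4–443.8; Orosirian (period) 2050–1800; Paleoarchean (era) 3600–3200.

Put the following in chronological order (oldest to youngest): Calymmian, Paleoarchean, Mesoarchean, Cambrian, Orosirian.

Sorting by start age (descending Ma, since larger Ma = older): Paleoarchean began 3600, Mesoarchean began 3200, Orosirian began 2050, Calymmian began 1600, Cambrian began 538.8.

Paleoarchean → Mesoarchean → Orosirian → Calymmian → Cambrian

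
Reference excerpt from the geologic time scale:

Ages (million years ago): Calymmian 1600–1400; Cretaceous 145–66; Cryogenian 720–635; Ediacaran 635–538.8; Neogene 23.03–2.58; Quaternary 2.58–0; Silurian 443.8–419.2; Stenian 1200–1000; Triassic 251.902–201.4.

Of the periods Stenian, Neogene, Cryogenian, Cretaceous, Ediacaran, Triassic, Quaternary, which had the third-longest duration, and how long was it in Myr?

Cryogenian, 85 million years

Durations: Stenian 200; Neogene 20.45; Cryogenian 85; Cretaceous 79; Ediacaran 96.2; Triassic 50.502; Quaternary 2.58 Myr.
Sorted longest-first: Stenian (200), Ediacaran (96.2), Cryogenian (85), Cretaceous (79), Triassic (50.502), Neogene (20.45), Quaternary (2.58).
The third longest is Cryogenian at 85 Myr.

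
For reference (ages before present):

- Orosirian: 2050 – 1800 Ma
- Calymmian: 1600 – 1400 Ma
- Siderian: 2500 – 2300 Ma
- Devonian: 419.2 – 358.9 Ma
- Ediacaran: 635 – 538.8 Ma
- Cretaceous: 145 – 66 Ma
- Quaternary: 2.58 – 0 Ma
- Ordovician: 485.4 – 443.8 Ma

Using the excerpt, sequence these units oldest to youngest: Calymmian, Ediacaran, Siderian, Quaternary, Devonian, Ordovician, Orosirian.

Siderian → Orosirian → Calymmian → Ediacaran → Ordovician → Devonian → Quaternary

Sorting by start age (descending Ma, since larger Ma = older): Siderian start 2500, Orosirian start 2050, Calymmian start 1600, Ediacaran start 635, Ordovician start 485.4, Devonian start 419.2, Quaternary start 2.58.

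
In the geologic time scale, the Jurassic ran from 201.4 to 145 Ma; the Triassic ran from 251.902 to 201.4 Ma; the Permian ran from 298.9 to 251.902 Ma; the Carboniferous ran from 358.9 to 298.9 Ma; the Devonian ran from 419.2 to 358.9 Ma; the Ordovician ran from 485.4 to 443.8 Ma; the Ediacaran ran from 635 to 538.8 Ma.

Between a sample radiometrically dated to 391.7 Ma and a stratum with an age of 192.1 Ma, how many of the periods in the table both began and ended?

The older date is 391.7 Ma and the younger is 192.1 Ma.
Periods with start < 391.7 and end > 192.1 Ma: Carboniferous (358.9–298.9), Permian (298.9–251.902), Triassic (251.902–201.4).
That is 3 complete periods.

3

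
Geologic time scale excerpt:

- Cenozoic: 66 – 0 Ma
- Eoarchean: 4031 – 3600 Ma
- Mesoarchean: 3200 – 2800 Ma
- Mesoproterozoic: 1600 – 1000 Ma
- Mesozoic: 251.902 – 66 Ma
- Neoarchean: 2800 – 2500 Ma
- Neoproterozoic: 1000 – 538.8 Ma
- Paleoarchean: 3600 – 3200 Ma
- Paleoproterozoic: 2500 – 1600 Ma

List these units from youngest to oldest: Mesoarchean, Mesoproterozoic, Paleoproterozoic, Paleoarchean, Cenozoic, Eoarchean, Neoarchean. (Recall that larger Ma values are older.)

The oldest of these is Eoarchean (starts 4031 Ma) and the youngest is Cenozoic (ends 0 Ma).
In between, by decreasing start age: Paleoarchean (3600), Mesoarchean (3200), Neoarchean (2800), Paleoproterozoic (2500), Mesoproterozoic (1600).
Listing youngest first means reversing that sequence.

Cenozoic, then Mesoproterozoic, then Paleoproterozoic, then Neoarchean, then Mesoarchean, then Paleoarchean, then Eoarchean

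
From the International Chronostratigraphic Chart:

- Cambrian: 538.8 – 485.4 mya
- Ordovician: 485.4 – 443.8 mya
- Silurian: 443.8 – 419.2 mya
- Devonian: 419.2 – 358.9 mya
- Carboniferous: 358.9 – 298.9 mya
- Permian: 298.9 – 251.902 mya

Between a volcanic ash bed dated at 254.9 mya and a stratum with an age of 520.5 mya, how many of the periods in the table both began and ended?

The older date is 520.5 Ma and the younger is 254.9 Ma.
Periods with start < 520.5 and end > 254.9 Ma: Ordovician (485.4–443.8), Silurian (443.8–419.2), Devonian (419.2–358.9), Carboniferous (358.9–298.9).
That is 4 complete periods.

4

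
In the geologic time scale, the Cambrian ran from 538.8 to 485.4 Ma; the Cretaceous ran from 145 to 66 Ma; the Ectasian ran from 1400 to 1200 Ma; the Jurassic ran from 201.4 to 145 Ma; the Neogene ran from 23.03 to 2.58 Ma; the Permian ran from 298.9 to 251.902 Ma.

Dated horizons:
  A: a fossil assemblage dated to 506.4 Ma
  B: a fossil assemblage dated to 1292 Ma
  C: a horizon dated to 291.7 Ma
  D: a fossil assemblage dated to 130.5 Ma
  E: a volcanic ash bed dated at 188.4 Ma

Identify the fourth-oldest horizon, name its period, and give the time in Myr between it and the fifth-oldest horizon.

E, in the Jurassic; 57.9 million years to D

Larger Ma means older, so oldest first: B 1292 > A 506.4 > C 291.7 > E 188.4 > D 130.5.
Counting 4 along gives E (188.4 Ma); the excerpt puts that inside the Jurassic, 201.4–145 Ma.
Next in line is D (130.5 Ma), and 188.4 − 130.5 = 57.9 Myr.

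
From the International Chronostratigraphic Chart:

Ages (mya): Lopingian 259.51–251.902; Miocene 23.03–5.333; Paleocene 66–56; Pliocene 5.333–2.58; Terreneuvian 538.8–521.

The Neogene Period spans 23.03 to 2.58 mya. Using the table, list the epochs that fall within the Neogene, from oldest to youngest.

Epochs with both bounds inside 23.03–2.58 Ma: Miocene (23.03–5.333), Pliocene (5.333–2.58).

Miocene, Pliocene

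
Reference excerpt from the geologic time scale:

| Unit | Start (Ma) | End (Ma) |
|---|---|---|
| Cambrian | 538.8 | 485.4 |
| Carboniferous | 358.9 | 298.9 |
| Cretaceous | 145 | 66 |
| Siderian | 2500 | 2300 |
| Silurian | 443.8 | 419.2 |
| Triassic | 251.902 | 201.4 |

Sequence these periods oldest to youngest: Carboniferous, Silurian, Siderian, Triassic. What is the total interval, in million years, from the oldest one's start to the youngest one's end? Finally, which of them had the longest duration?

Start ages (Ma): Siderian 2500, Silurian 443.8, Carboniferous 358.9, Triassic 251.902.
Ordered oldest to youngest: Siderian, Silurian, Carboniferous, Triassic.
Span = 2500 − 201.4 = 2298.6 Myr.
Durations: Siderian 200, Silurian 24.6, Carboniferous 60, Triassic 50.502 → longest is Siderian (200 Myr).

Siderian, Silurian, Carboniferous, Triassic; total span 2298.6 Myr; longest is Siderian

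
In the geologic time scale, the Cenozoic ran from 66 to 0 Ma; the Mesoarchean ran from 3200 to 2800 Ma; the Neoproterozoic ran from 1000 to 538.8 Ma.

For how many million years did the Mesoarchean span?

3200 − 2800 = 400 million years.

400 million years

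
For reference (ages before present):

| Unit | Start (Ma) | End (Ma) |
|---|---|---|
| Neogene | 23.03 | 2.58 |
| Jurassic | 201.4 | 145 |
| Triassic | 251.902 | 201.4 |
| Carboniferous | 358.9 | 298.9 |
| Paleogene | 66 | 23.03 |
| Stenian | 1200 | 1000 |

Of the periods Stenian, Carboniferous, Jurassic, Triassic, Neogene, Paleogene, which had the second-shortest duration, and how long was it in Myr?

Durations: Stenian 200; Carboniferous 60; Jurassic 56.4; Triassic 50.502; Neogene 20.45; Paleogene 42.97 Myr.
Sorted shortest-first: Neogene (20.45), Paleogene (42.97), Triassic (50.502), Jurassic (56.4), Carboniferous (60), Stenian (200).
The second shortest is Paleogene at 42.97 Myr.

Paleogene, 42.97 million years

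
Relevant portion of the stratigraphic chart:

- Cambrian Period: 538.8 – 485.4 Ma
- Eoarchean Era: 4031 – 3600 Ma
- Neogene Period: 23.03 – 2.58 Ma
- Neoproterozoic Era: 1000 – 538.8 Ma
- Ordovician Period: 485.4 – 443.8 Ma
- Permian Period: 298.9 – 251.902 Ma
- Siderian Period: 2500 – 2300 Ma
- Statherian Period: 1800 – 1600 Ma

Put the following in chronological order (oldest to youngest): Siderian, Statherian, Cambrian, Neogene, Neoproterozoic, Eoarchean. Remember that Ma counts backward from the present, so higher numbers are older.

Eoarchean → Siderian → Statherian → Neoproterozoic → Cambrian → Neogene

Read off each span (Ma): Siderian 2500–2300; Statherian 1800–1600; Cambrian 538.8–485.4; Neogene 23.03–2.58; Neoproterozoic 1000–538.8; Eoarchean 4031–3600.
Larger Ma is older, so oldest→youngest is Eoarchean, Siderian, Statherian, Neoproterozoic, Cambrian, Neogene.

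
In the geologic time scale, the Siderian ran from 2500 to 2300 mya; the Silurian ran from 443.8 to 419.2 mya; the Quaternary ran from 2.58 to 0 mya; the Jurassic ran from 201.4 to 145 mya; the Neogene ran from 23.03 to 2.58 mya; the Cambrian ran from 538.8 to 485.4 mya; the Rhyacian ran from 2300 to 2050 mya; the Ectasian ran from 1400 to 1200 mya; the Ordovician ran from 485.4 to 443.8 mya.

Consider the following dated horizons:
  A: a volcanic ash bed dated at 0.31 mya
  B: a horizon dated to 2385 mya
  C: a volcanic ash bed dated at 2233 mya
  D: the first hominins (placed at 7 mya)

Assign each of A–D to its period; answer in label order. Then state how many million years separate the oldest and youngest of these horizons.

A — Quaternary; B — Siderian; C — Rhyacian; D — Neogene; span 2384.69 million years

A: 0.31 Ma lies in 2.58–0 Ma, so Quaternary.
B: 2385 Ma lies in 2500–2300 Ma, so Siderian.
C: 2233 Ma lies in 2300–2050 Ma, so Rhyacian.
D: 7 Ma lies in 23.03–2.58 Ma, so Neogene.
Oldest = 2385 Ma, youngest = 0.31 Ma → span 2384.69 Myr.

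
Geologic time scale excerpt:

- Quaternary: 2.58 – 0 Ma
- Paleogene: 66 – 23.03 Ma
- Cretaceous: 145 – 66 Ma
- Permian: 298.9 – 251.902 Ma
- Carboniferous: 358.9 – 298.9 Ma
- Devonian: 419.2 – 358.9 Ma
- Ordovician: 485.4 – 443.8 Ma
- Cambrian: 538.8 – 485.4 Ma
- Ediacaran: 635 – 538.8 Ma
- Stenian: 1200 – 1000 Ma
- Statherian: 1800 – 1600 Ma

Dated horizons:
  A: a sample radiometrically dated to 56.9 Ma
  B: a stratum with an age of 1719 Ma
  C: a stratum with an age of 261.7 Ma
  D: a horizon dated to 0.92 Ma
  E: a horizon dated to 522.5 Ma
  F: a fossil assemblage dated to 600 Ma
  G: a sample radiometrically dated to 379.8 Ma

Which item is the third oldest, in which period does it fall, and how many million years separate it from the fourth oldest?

E, in the Cambrian; 142.7 million years to G

Sorted oldest-first by Ma: B (1719), F (600), E (522.5), G (379.8), C (261.7), A (56.9), D (0.92).
The third oldest is E at 522.5 Ma, which lies in 538.8–485.4 Ma: the Cambrian.
The fourth oldest is G at 379.8 Ma; separation = |522.5 − 379.8| = 142.7 Myr.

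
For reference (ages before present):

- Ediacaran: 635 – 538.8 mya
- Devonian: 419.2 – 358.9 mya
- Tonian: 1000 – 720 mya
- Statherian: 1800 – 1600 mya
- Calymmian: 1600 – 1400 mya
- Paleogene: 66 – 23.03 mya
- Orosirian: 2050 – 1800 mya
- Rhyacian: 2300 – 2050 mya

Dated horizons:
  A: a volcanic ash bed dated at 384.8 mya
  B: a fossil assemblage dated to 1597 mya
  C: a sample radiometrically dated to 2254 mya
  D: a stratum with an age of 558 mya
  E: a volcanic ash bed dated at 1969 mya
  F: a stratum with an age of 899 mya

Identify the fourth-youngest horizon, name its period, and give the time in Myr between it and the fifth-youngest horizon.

Smaller Ma means younger, so youngest first: A 384.8 < D 558 < F 899 < B 1597 < E 1969 < C 2254.
Counting 4 along gives B (1597 Ma); the excerpt puts that inside the Calymmian, 1600–1400 Ma.
Next in line is E (1969 Ma), and 1969 − 1597 = 372 Myr.

B, in the Calymmian; 372 million years to E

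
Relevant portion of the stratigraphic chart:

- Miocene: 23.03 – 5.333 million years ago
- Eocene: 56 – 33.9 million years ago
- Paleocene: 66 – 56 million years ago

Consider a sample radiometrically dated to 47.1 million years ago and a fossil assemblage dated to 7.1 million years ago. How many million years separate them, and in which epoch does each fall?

Elapsed time: 47.1 − 7.1 = 40 Myr.
47.1 Ma lies within 56–33.9 Ma: Eocene.
7.1 Ma lies within 23.03–5.333 Ma: Miocene.

40 million years apart; the first in the Eocene, the second in the Miocene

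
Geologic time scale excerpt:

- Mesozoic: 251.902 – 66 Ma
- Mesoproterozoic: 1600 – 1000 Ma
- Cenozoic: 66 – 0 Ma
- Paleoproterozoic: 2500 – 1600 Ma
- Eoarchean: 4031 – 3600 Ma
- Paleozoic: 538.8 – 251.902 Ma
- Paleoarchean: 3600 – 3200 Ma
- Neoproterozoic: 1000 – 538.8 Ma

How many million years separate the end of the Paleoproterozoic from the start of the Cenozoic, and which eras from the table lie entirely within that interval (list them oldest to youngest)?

1534 million years; Mesoproterozoic, Neoproterozoic, Paleozoic, Mesozoic

The Paleoproterozoic closes at 1600 Ma and the Cenozoic opens at 66 Ma, so the interval is 1600 − 66 = 1534 Myr.
An era fits inside if it starts at or after 1600 Ma and ends at or before 66 Ma; oldest first that gives Mesoproterozoic, Neoproterozoic, Paleozoic, Mesozoic.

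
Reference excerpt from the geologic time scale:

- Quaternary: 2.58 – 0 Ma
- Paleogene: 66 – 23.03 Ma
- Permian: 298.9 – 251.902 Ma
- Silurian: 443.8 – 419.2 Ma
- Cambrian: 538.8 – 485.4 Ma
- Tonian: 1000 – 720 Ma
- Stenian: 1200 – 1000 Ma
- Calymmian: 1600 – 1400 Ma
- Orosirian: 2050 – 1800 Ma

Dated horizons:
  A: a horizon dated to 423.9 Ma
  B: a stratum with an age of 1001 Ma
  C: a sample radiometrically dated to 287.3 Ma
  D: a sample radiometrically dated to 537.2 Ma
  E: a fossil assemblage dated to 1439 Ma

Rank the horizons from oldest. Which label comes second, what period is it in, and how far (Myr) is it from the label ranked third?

Sorted oldest-first by Ma: E (1439), B (1001), D (537.2), A (423.9), C (287.3).
The second oldest is B at 1001 Ma, which lies in 1200–1000 Ma: the Stenian.
The third oldest is D at 537.2 Ma; separation = |1001 − 537.2| = 463.8 Myr.

B, in the Stenian; 463.8 million years to D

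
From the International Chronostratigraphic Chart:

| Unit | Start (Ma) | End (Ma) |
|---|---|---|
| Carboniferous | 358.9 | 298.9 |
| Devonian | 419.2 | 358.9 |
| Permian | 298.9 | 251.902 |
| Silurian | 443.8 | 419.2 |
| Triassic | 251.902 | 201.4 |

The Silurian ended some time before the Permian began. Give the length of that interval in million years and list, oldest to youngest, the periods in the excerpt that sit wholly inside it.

The Silurian closes at 419.2 Ma and the Permian opens at 298.9 Ma, so the interval is 419.2 − 298.9 = 120.3 Myr.
A period fits inside if it starts at or after 419.2 Ma and ends at or before 298.9 Ma; oldest first that gives Devonian, Carboniferous.

120.3 million years; Devonian, Carboniferous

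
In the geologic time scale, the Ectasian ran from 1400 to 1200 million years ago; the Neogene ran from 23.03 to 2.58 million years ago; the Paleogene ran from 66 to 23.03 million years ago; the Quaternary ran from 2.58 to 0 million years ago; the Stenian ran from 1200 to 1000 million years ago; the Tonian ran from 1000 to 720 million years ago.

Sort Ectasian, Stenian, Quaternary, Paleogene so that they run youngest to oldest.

Quaternary, Paleogene, Stenian, Ectasian

Read off each span (Ma): Ectasian 1400–1200; Stenian 1200–1000; Quaternary 2.58–0; Paleogene 66–23.03.
Larger Ma is older, so oldest→youngest is Ectasian, Stenian, Paleogene, Quaternary; reverse it for youngest→oldest.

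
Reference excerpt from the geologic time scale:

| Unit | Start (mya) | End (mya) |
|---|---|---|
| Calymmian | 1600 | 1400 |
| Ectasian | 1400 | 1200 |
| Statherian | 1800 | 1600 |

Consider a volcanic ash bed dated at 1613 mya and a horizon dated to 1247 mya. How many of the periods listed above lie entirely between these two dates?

1

The older date is 1613 Ma and the younger is 1247 Ma.
Periods with start < 1613 and end > 1247 Ma: Calymmian (1600–1400).
That is 1 complete period.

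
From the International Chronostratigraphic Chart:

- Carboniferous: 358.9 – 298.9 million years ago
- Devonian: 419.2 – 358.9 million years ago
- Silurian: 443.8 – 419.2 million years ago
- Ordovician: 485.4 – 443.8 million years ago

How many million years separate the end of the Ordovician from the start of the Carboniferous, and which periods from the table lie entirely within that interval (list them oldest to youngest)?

End of Ordovician = 443.8 Ma; start of Carboniferous = 358.9 Ma.
Gap = 443.8 − 358.9 = 84.9 Myr.
Periods wholly inside 443.8–358.9 Ma: Silurian (443.8–419.2), Devonian (419.2–358.9).

84.9 million years; Silurian, Devonian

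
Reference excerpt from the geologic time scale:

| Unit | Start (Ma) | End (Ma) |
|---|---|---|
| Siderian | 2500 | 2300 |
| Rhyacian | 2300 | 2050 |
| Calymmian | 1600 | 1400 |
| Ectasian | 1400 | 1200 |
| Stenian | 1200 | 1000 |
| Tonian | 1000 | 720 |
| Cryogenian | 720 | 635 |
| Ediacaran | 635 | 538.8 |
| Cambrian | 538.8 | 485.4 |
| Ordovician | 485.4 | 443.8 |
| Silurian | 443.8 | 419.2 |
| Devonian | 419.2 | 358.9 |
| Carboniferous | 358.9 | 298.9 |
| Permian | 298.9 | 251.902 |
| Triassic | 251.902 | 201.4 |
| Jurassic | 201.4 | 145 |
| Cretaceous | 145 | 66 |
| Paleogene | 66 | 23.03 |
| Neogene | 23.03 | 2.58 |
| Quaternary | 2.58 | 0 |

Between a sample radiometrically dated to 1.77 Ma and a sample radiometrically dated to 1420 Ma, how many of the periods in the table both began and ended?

The older date is 1420 Ma and the younger is 1.77 Ma.
Periods with start < 1420 and end > 1.77 Ma: Ectasian (1400–1200), Stenian (1200–1000), Tonian (1000–720), Cryogenian (720–635), Ediacaran (635–538.8), Cambrian (538.8–485.4), Ordovician (485.4–443.8), Silurian (443.8–419.2), Devonian (419.2–358.9), Carboniferous (358.9–298.9), Permian (298.9–251.902), Triassic (251.902–201.4), Jurassic (201.4–145), Cretaceous (145–66), Paleogene (66–23.03), Neogene (23.03–2.58).
That is 16 complete periods.

16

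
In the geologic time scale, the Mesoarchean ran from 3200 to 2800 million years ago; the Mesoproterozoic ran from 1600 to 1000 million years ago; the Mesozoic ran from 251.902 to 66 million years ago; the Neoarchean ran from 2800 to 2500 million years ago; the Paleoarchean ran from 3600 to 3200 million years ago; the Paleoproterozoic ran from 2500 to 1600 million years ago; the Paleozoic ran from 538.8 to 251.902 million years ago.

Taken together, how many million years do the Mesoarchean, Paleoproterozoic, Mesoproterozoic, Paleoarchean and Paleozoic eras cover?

Duration is start − end for each: (3200 − 2800) + (2500 − 1600) + (1600 − 1000) + (3600 − 3200) + (538.8 − 251.902).
That is 400 + 900 + 600 + 400 + 286.898, which totals 2586.898 million years.

2586.898 million years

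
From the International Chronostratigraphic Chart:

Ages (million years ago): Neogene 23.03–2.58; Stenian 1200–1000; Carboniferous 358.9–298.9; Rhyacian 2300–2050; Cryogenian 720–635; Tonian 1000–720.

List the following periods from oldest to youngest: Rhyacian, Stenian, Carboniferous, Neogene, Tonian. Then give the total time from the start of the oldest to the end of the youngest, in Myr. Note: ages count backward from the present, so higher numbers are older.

Rhyacian, Stenian, Tonian, Carboniferous, Neogene; total span 2297.42 Myr

From the excerpt: Rhyacian 2300–2050; Stenian 1200–1000; Carboniferous 358.9–298.9; Neogene 23.03–2.58; Tonian 1000–720 (Ma).
Larger Ma is earlier, so the oldest is Rhyacian and the youngest is Neogene; oldest to youngest: Rhyacian, Stenian, Tonian, Carboniferous, Neogene.
Oldest start 2300 minus youngest end 2.58 gives 2297.42 Myr overall.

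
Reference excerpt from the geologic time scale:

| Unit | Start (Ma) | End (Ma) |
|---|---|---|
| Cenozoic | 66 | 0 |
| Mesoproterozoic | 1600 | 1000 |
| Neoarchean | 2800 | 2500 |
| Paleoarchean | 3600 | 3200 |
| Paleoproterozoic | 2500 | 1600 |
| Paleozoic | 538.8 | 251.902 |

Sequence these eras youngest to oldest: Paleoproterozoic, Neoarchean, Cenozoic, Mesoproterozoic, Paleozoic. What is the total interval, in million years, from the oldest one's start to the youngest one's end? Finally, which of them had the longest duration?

From the excerpt: Paleoproterozoic 2500–1600; Neoarchean 2800–2500; Cenozoic 66–0; Mesoproterozoic 1600–1000; Paleozoic 538.8–251.902 (Ma).
Larger Ma is earlier, so the oldest is Neoarchean and the youngest is Cenozoic; youngest to oldest: Cenozoic, Paleozoic, Mesoproterozoic, Paleoproterozoic, Neoarchean.
Oldest start 2800 minus youngest end 0 gives 2800 Myr overall.
Individual lengths (start − end): Paleozoic 286.898; Paleoproterozoic 900; Cenozoic 66; Mesoproterozoic 600; Neoarchean 300. The largest is Paleoproterozoic at 900 Myr.

Cenozoic, Paleozoic, Mesoproterozoic, Paleoproterozoic, Neoarchean; total span 2800 Myr; longest is Paleoproterozoic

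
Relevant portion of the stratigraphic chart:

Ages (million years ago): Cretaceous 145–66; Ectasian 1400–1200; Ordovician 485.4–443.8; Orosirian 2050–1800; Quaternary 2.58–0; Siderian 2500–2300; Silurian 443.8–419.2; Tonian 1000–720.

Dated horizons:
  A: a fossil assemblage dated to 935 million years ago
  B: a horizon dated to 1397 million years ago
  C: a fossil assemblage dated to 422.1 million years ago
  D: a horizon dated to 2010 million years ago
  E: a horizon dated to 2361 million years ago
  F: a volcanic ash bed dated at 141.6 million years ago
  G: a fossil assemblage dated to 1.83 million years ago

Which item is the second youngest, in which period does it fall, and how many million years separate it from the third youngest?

F, in the Cretaceous; 280.5 million years to C

Smaller Ma means younger, so youngest first: G 1.83 < F 141.6 < C 422.1 < A 935 < B 1397 < D 2010 < E 2361.
Counting 2 along gives F (141.6 Ma); the excerpt puts that inside the Cretaceous, 145–66 Ma.
Next in line is C (422.1 Ma), and 422.1 − 141.6 = 280.5 Myr.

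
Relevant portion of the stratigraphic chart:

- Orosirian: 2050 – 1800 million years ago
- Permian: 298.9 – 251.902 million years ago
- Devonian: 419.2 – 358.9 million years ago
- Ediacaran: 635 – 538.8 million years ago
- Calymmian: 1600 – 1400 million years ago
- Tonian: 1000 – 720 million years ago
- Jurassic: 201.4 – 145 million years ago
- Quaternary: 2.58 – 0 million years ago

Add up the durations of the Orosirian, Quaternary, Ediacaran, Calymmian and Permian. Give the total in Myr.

Each duration: Orosirian = 250; Quaternary = 2.58; Ediacaran = 96.2; Calymmian = 200; Permian = 46.998.
Sum: 250 + 2.58 + 96.2 + 200 + 46.998 = 595.778 Myr.

595.778 million years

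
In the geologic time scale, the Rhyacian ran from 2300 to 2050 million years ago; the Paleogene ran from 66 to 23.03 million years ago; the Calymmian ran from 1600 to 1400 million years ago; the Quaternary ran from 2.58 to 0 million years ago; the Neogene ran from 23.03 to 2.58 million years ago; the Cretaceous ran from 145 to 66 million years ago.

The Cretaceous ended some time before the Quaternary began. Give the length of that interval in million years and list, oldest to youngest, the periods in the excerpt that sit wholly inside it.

End of Cretaceous = 66 Ma; start of Quaternary = 2.58 Ma.
Gap = 66 − 2.58 = 63.42 Myr.
Periods wholly inside 66–2.58 Ma: Paleogene (66–23.03), Neogene (23.03–2.58).

63.42 million years; Paleogene, Neogene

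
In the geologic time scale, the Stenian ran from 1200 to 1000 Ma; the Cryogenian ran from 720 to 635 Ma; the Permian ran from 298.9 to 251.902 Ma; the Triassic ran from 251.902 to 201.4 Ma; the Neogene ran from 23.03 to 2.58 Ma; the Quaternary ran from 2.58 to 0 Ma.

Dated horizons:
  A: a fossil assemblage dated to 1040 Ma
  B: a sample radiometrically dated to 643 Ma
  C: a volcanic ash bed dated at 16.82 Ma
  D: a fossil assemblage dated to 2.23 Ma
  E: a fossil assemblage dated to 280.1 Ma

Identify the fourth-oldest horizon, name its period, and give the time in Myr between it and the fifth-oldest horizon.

Sorted oldest-first by Ma: A (1040), B (643), E (280.1), C (16.82), D (2.23).
The fourth oldest is C at 16.82 Ma, which lies in 23.03–2.58 Ma: the Neogene.
The fifth oldest is D at 2.23 Ma; separation = |16.82 − 2.23| = 14.59 Myr.

C, in the Neogene; 14.59 million years to D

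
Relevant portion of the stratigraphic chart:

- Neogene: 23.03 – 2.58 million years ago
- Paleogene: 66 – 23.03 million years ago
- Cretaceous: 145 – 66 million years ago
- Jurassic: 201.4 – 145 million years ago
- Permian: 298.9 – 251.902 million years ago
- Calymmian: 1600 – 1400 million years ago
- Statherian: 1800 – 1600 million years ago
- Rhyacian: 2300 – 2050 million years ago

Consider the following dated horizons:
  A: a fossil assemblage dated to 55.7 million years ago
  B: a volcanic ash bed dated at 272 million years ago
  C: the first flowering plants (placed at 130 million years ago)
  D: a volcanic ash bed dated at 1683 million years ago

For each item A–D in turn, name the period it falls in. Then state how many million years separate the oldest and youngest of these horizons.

Match each age against the start–end ranges in the excerpt: A = 55.7 Ma → Paleogene (66–23.03); B = 272 Ma → Permian (298.9–251.902); C = 130 Ma → Cretaceous (145–66); D = 1683 Ma → Statherian (1800–1600).
The largest age is 1683 Ma and the smallest is 55.7 Ma; their difference is 1627.3 Myr.

A — Paleogene; B — Permian; C — Cretaceous; D — Statherian; span 1627.3 million years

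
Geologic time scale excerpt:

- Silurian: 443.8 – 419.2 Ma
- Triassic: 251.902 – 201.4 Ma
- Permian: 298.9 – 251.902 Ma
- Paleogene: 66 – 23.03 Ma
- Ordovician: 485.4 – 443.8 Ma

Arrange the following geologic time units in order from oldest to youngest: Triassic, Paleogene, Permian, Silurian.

Silurian → Permian → Triassic → Paleogene

Read off each span (Ma): Triassic 251.902–201.4; Paleogene 66–23.03; Permian 298.9–251.902; Silurian 443.8–419.2.
Larger Ma is older, so oldest→youngest is Silurian, Permian, Triassic, Paleogene.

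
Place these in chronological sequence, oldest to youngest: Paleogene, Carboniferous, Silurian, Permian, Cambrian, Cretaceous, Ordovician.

Cambrian, Ordovician, Silurian, Carboniferous, Permian, Cretaceous, Paleogene

Era membership (oldest first within each) — Paleozoic: Cambrian, Ordovician, Silurian, Carboniferous, Permian; Mesozoic: Cretaceous; Cenozoic: Paleogene. Paleozoic precedes Mesozoic, which precedes Cenozoic. Concatenating the groups in that era order gives oldest to youngest directly.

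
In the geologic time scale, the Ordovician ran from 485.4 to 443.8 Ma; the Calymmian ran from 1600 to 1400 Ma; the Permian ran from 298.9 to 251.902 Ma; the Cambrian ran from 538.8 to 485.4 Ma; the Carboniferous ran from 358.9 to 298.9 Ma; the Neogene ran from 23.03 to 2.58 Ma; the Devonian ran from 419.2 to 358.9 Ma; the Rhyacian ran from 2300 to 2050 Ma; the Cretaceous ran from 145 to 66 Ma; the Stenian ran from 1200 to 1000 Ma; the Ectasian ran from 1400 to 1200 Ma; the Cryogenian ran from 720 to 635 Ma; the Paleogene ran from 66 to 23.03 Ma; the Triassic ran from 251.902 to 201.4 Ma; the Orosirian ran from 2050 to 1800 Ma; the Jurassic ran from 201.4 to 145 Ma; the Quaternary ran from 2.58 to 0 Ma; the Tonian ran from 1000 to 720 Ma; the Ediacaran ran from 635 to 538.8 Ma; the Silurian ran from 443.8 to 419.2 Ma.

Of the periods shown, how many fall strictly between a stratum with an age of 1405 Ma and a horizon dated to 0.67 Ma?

The older date is 1405 Ma and the younger is 0.67 Ma.
Periods with start < 1405 and end > 0.67 Ma: Ectasian (1400–1200), Stenian (1200–1000), Tonian (1000–720), Cryogenian (720–635), Ediacaran (635–538.8), Cambrian (538.8–485.4), Ordovician (485.4–443.8), Silurian (443.8–419.2), Devonian (419.2–358.9), Carboniferous (358.9–298.9), Permian (298.9–251.902), Triassic (251.902–201.4), Jurassic (201.4–145), Cretaceous (145–66), Paleogene (66–23.03), Neogene (23.03–2.58).
That is 16 complete periods.

16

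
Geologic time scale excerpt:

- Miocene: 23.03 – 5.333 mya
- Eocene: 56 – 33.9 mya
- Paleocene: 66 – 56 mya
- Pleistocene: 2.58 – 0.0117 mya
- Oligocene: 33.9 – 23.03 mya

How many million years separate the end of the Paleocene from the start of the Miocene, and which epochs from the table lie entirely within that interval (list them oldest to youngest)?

32.97 million years; Eocene, Oligocene

The Paleocene closes at 56 Ma and the Miocene opens at 23.03 Ma, so the interval is 56 − 23.03 = 32.97 Myr.
An epoch fits inside if it starts at or after 56 Ma and ends at or before 23.03 Ma; oldest first that gives Eocene, Oligocene.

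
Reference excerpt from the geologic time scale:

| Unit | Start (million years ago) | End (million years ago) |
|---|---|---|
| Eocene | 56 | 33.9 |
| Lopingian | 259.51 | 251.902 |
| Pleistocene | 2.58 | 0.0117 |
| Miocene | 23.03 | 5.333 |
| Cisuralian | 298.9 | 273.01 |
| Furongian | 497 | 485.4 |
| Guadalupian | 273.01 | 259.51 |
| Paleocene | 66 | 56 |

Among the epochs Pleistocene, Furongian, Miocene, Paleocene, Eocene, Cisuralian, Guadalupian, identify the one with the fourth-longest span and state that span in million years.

Guadalupian, 13.5 million years

Start − end for each: Pleistocene 2.58 − 0.0117 = 2.5683; Furongian 497 − 485.4 = 11.6; Miocene 23.03 − 5.333 = 17.697; Paleocene 66 − 56 = 10; Eocene 56 − 33.9 = 22.1; Cisuralian 298.9 − 273.01 = 25.89; Guadalupian 273.01 − 259.51 = 13.5.
Ranking these from longest: Cisuralian > Eocene > Miocene > Guadalupian > Furongian > Paleocene > Pleistocene.
Position 4 in that ranking is Guadalupian, which lasted 13.5 Myr.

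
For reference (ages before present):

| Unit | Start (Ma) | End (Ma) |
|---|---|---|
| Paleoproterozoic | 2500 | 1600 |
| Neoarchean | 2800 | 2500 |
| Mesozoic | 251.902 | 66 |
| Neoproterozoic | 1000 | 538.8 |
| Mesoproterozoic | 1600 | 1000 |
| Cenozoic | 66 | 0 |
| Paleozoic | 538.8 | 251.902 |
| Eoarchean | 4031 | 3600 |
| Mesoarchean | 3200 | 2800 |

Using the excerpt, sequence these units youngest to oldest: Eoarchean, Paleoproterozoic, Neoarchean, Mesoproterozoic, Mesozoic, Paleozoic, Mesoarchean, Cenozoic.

The oldest of these is Eoarchean (starts 4031 Ma) and the youngest is Cenozoic (ends 0 Ma).
In between, by decreasing start age: Mesoarchean (3200), Neoarchean (2800), Paleoproterozoic (2500), Mesoproterozoic (1600), Paleozoic (538.8), Mesozoic (251.902).
Listing youngest first means reversing that sequence.

Cenozoic, then Mesozoic, then Paleozoic, then Mesoproterozoic, then Paleoproterozoic, then Neoarchean, then Mesoarchean, then Eoarchean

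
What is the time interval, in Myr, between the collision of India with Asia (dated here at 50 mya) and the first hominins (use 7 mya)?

43 million years

50 − 7 = 43 million years.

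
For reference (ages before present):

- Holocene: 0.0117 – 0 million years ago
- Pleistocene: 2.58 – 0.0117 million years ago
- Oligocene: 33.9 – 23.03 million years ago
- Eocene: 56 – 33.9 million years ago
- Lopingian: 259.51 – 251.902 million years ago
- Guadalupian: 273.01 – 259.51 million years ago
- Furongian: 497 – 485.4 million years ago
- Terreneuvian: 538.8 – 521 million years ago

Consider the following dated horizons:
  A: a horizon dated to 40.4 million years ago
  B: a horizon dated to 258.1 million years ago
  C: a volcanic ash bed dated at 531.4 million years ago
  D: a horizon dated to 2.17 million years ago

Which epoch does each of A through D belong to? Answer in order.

A: 40.4 Ma lies in 56–33.9 Ma, so Eocene.
B: 258.1 Ma lies in 259.51–251.902 Ma, so Lopingian.
C: 531.4 Ma lies in 538.8–521 Ma, so Terreneuvian.
D: 2.17 Ma lies in 2.58–0.0117 Ma, so Pleistocene.

A — Eocene; B — Lopingian; C — Terreneuvian; D — Pleistocene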